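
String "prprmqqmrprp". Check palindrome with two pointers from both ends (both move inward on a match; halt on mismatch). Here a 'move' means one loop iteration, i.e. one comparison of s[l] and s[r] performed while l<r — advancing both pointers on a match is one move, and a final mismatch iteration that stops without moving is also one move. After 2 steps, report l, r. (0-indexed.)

l=0 r=11: 'p'=='p', l++,r--
l=1 r=10: 'r'=='r', l++,r--

l=2, r=9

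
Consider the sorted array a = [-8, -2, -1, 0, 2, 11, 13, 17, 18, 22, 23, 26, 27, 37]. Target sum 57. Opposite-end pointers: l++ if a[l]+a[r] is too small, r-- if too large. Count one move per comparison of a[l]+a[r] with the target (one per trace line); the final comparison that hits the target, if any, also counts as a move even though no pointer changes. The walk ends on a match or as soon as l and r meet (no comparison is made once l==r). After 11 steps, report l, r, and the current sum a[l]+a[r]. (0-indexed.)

l=10, r=12, sum=50

l=0 r=13: -8+37=29 <57, l++
l=1 r=13: -2+37=35 <57, l++
l=2 r=13: -1+37=36 <57, l++
l=3 r=13: 0+37=37 <57, l++
l=4 r=13: 2+37=39 <57, l++
l=5 r=13: 11+37=48 <57, l++
l=6 r=13: 13+37=50 <57, l++
l=7 r=13: 17+37=54 <57, l++
l=8 r=13: 18+37=55 <57, l++
l=9 r=13: 22+37=59 >57, r--
l=9 r=12: 22+27=49 <57, l++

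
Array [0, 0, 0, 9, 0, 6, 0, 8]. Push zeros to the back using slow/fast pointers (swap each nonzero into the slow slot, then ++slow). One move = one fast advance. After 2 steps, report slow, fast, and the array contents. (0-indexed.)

slow=0, fast=2, a=[0, 0, 0, 9, 0, 6, 0, 8]

slow=0 fast=0: a[fast]=0, fast++
slow=0 fast=1: a[fast]=0, fast++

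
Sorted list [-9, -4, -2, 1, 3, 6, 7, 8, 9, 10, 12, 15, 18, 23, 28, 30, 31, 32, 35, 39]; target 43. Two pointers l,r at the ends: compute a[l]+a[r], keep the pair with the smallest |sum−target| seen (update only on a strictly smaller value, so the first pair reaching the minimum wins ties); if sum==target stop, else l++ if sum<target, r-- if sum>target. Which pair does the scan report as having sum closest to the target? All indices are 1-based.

pair (8, 35) with sum 43 (|Δ|=0)

l=1 r=20: -9+39=30 d=13 *, l++
l=2 r=20: -4+39=35 d=8 *, l++
l=3 r=20: -2+39=37 d=6 *, l++
l=4 r=20: 1+39=40 d=3 *, l++
l=5 r=20: 3+39=42 d=1 *, l++
l=6 r=20: 6+39=45 d=2, r--
l=6 r=19: 6+35=41 d=2, l++
l=7 r=19: 7+35=42 d=1, l++
l=8 r=19: 8+35=43 d=0 *, stop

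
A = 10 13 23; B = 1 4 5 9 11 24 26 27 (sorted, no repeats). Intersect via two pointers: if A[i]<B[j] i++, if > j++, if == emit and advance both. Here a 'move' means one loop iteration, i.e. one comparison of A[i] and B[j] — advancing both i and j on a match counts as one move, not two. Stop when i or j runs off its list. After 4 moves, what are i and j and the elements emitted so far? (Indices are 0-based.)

i=0, j=4, emitted=[]

[i=0,j=0] 10>1 → j++
[i=0,j=1] 10>4 → j++
[i=0,j=2] 10>5 → j++
[i=0,j=3] 10>9 → j++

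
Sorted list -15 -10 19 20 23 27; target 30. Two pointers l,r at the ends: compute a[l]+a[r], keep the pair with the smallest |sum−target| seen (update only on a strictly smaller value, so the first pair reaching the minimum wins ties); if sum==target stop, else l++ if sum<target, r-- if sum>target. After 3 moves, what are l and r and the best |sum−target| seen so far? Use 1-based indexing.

l=3, r=5, best |Δ|=13

l=1 r=6: -15+27=12 d=18 *, l++
l=2 r=6: -10+27=17 d=13 *, l++
l=3 r=6: 19+27=46 d=16, r--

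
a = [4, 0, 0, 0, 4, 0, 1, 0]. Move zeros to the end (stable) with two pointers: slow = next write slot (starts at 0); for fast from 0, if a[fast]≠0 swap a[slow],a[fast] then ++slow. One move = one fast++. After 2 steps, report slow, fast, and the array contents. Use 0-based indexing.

slow=1, fast=2, a=[4, 0, 0, 0, 4, 0, 1, 0]

(s=0,f=0) a[fast]=4≠0 swap→a[0]=4 → slow++,fast++
(s=1,f=1) a[fast]=0 → fast++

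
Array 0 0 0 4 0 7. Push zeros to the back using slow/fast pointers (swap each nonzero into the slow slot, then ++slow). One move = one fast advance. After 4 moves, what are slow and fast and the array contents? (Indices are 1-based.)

slow=2, fast=5, a=[4, 0, 0, 0, 0, 7]

(s=1,f=1) a[fast]=0 → fast++
(s=1,f=2) a[fast]=0 → fast++
(s=1,f=3) a[fast]=0 → fast++
(s=1,f=4) a[fast]=4≠0 swap→a[1]=4 → slow++,fast++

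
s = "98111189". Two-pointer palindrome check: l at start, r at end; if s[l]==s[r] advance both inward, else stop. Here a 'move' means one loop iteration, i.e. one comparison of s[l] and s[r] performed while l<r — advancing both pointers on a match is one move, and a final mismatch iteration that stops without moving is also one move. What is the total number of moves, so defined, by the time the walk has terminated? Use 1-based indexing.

4 moves

l=1 r=8: '9'=='9', l++,r--
l=2 r=7: '8'=='8', l++,r--
l=3 r=6: '1'=='1', l++,r--
l=4 r=5: '1'=='1', l++,r--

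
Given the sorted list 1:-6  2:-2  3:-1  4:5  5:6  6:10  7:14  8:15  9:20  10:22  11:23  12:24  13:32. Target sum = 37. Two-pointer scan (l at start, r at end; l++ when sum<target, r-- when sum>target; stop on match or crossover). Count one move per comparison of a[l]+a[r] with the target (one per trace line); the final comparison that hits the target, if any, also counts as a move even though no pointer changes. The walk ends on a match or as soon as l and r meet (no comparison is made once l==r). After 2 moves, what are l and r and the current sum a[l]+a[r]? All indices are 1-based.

l=3, r=13, sum=31

l=1 r=13: -6+32=26 <37, l++
l=2 r=13: -2+32=30 <37, l++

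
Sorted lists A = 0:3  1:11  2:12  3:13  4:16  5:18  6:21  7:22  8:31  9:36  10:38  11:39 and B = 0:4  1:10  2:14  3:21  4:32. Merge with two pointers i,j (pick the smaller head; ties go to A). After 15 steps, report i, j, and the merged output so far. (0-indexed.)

i=10, j=5, merged so far=[3, 4, 10, 11, 12, 13, 14, 16, 18, 21, 21, 22, 31, 32, 36]

[i=0,j=0] A[i]=3<=B[j]=4 take 3 → i++
[i=1,j=0] A[i]=11>B[j]=4 take 4 → j++
[i=1,j=1] A[i]=11>B[j]=10 take 10 → j++
[i=1,j=2] A[i]=11<=B[j]=14 take 11 → i++
[i=2,j=2] A[i]=12<=B[j]=14 take 12 → i++
[i=3,j=2] A[i]=13<=B[j]=14 take 13 → i++
[i=4,j=2] A[i]=16>B[j]=14 take 14 → j++
[i=4,j=3] A[i]=16<=B[j]=21 take 16 → i++
[i=5,j=3] A[i]=18<=B[j]=21 take 18 → i++
[i=6,j=3] A[i]=21<=B[j]=21 take 21 → i++
[i=7,j=3] A[i]=22>B[j]=21 take 21 → j++
[i=7,j=4] A[i]=22<=B[j]=32 take 22 → i++
[i=8,j=4] A[i]=31<=B[j]=32 take 31 → i++
[i=9,j=4] A[i]=36>B[j]=32 take 32 → j++
[i=9,j=5] B done, take A[i]=36 → i++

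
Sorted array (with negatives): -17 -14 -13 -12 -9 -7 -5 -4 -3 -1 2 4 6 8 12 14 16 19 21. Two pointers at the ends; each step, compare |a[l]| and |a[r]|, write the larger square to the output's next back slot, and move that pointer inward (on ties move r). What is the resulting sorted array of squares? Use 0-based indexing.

[0,18] |-17|<=|21| out[18]=441 → r--
[0,17] |-17|<=|19| out[17]=361 → r--
[0,16] |-17|>|16| out[16]=289 → l++
[1,16] |-14|<=|16| out[15]=256 → r--
[1,15] |-14|<=|14| out[14]=196 → r--
[1,14] |-14|>|12| out[13]=196 → l++
[2,14] |-13|>|12| out[12]=169 → l++
[3,14] |-12|<=|12| out[11]=144 → r--
[3,13] |-12|>|8| out[10]=144 → l++
[4,13] |-9|>|8| out[9]=81 → l++
[5,13] |-7|<=|8| out[8]=64 → r--
[5,12] |-7|>|6| out[7]=49 → l++
[6,12] |-5|<=|6| out[6]=36 → r--
[6,11] |-5|>|4| out[5]=25 → l++
[7,11] |-4|<=|4| out[4]=16 → r--
[7,10] |-4|>|2| out[3]=16 → l++
[8,10] |-3|>|2| out[2]=9 → l++
[9,10] |-1|<=|2| out[1]=4 → r--
[9,9] |-1|<=|-1| out[0]=1 → r--

[1, 4, 9, 16, 16, 25, 36, 49, 64, 81, 144, 144, 169, 196, 196, 256, 289, 361, 441]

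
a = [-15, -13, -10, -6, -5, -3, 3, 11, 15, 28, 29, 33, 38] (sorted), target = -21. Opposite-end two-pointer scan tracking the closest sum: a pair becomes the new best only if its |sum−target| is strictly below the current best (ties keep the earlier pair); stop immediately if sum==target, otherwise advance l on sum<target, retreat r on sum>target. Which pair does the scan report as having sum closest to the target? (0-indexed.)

pair (-15, -6) with sum -21 (|Δ|=0)

l=0 r=12: -15+38=23 d=44 *, r--
l=0 r=11: -15+33=18 d=39 *, r--
l=0 r=10: -15+29=14 d=35 *, r--
l=0 r=9: -15+28=13 d=34 *, r--
l=0 r=8: -15+15=0 d=21 *, r--
l=0 r=7: -15+11=-4 d=17 *, r--
l=0 r=6: -15+3=-12 d=9 *, r--
l=0 r=5: -15+-3=-18 d=3 *, r--
l=0 r=4: -15+-5=-20 d=1 *, r--
l=0 r=3: -15+-6=-21 d=0 *, stop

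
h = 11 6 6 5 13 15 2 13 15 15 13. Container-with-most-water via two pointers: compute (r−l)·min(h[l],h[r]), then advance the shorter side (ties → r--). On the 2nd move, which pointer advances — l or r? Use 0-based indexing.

l

l=0 r=10: min(11,13)*10=110 best=110 *, l++
l=1 r=10: min(6,13)*9=54 best=110, l++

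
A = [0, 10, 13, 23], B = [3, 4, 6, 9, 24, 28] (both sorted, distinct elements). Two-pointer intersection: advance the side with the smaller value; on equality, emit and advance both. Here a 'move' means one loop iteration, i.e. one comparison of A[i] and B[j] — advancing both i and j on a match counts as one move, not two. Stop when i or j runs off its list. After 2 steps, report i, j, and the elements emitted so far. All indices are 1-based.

[i=1,j=1] 0<3 → i++
[i=2,j=1] 10>3 → j++

i=2, j=2, emitted=[]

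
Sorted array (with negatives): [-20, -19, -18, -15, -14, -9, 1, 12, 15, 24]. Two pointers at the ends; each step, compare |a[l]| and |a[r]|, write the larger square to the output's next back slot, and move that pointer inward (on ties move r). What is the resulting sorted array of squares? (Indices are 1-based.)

[1, 81, 144, 196, 225, 225, 324, 361, 400, 576]

[1,10] |-20|<=|24| out[10]=576 → r--
[1,9] |-20|>|15| out[9]=400 → l++
[2,9] |-19|>|15| out[8]=361 → l++
[3,9] |-18|>|15| out[7]=324 → l++
[4,9] |-15|<=|15| out[6]=225 → r--
[4,8] |-15|>|12| out[5]=225 → l++
[5,8] |-14|>|12| out[4]=196 → l++
[6,8] |-9|<=|12| out[3]=144 → r--
[6,7] |-9|>|1| out[2]=81 → l++
[7,7] |1|<=|1| out[1]=1 → r--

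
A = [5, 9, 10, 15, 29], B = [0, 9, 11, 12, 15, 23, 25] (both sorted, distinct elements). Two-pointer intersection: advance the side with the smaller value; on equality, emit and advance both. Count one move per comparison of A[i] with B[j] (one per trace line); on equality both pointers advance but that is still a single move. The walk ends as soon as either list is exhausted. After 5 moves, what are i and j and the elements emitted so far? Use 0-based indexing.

i=0 j=0: 5>0, j++
i=0 j=1: 5<9, i++
i=1 j=1: 9==9 emit, i++,j++
i=2 j=2: 10<11, i++
i=3 j=2: 15>11, j++

i=3, j=3, emitted=[9]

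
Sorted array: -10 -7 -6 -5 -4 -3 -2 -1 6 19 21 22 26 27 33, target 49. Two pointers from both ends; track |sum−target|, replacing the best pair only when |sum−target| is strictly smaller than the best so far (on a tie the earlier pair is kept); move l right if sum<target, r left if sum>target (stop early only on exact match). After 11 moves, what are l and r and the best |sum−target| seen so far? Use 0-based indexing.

l=10, r=13, best |Δ|=3

[0,14] -10+33=23 d=26 * → l++
[1,14] -7+33=26 d=23 * → l++
[2,14] -6+33=27 d=22 * → l++
[3,14] -5+33=28 d=21 * → l++
[4,14] -4+33=29 d=20 * → l++
[5,14] -3+33=30 d=19 * → l++
[6,14] -2+33=31 d=18 * → l++
[7,14] -1+33=32 d=17 * → l++
[8,14] 6+33=39 d=10 * → l++
[9,14] 19+33=52 d=3 * → r--
[9,13] 19+27=46 d=3 → l++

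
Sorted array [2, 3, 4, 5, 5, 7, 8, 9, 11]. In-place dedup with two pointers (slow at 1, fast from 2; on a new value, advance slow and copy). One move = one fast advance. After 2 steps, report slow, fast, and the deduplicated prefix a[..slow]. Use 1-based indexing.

slow=3, fast=4, prefix=[2, 3, 4]

slow=1 fast=2: a[fast]=3≠a[slow]=2 write a[2]=3, slow++,fast++
slow=2 fast=3: a[fast]=4≠a[slow]=3 write a[3]=4, slow++,fast++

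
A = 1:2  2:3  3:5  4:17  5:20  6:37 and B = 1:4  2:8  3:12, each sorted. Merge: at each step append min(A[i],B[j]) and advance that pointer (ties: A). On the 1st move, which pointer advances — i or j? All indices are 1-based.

[i=1,j=1] A[i]=2<=B[j]=4 take 2 → i++

i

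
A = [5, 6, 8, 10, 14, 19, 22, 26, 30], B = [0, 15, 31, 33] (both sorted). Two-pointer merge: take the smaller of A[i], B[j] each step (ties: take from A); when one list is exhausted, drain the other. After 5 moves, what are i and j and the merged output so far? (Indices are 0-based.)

i=4, j=1, merged so far=[0, 5, 6, 8, 10]

[i=0,j=0] A[i]=5>B[j]=0 take 0 → j++
[i=0,j=1] A[i]=5<=B[j]=15 take 5 → i++
[i=1,j=1] A[i]=6<=B[j]=15 take 6 → i++
[i=2,j=1] A[i]=8<=B[j]=15 take 8 → i++
[i=3,j=1] A[i]=10<=B[j]=15 take 10 → i++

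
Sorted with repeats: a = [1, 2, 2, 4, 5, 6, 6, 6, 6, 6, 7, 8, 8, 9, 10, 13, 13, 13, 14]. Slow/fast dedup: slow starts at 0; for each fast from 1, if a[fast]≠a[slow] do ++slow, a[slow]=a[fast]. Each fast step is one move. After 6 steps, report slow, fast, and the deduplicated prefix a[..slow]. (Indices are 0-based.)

slow=4, fast=7, prefix=[1, 2, 4, 5, 6]

(s=0,f=1) a[fast]=2≠a[slow]=1 write a[1]=2 → slow++,fast++
(s=1,f=2) a[fast]=2=a[slow] dup → fast++
(s=1,f=3) a[fast]=4≠a[slow]=2 write a[2]=4 → slow++,fast++
(s=2,f=4) a[fast]=5≠a[slow]=4 write a[3]=5 → slow++,fast++
(s=3,f=5) a[fast]=6≠a[slow]=5 write a[4]=6 → slow++,fast++
(s=4,f=6) a[fast]=6=a[slow] dup → fast++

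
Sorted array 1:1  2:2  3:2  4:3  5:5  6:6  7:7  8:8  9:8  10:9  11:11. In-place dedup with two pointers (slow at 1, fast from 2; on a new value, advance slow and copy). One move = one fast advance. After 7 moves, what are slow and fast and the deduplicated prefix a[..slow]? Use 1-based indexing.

slow=1 fast=2: a[fast]=2≠a[slow]=1 write a[2]=2, slow++,fast++
slow=2 fast=3: a[fast]=2=a[slow] dup, fast++
slow=2 fast=4: a[fast]=3≠a[slow]=2 write a[3]=3, slow++,fast++
slow=3 fast=5: a[fast]=5≠a[slow]=3 write a[4]=5, slow++,fast++
slow=4 fast=6: a[fast]=6≠a[slow]=5 write a[5]=6, slow++,fast++
slow=5 fast=7: a[fast]=7≠a[slow]=6 write a[6]=7, slow++,fast++
slow=6 fast=8: a[fast]=8≠a[slow]=7 write a[7]=8, slow++,fast++

slow=7, fast=9, prefix=[1, 2, 3, 5, 6, 7, 8]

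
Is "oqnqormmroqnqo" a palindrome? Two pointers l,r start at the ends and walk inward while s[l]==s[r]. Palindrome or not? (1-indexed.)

[1,14] 'o'=='o' → l++,r--
[2,13] 'q'=='q' → l++,r--
[3,12] 'n'=='n' → l++,r--
[4,11] 'q'=='q' → l++,r--
[5,10] 'o'=='o' → l++,r--
[6,9] 'r'=='r' → l++,r--
[7,8] 'm'=='m' → l++,r--

palindrome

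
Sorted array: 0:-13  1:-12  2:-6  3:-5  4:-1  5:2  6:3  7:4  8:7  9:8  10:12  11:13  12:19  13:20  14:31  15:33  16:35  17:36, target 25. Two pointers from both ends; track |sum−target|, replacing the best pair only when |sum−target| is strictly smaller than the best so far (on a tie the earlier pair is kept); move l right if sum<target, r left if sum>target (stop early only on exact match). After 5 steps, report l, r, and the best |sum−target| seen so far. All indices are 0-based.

l=2, r=14, best |Δ|=1

[0,17] -13+36=23 d=2 * → l++
[1,17] -12+36=24 d=1 * → l++
[2,17] -6+36=30 d=5 → r--
[2,16] -6+35=29 d=4 → r--
[2,15] -6+33=27 d=2 → r--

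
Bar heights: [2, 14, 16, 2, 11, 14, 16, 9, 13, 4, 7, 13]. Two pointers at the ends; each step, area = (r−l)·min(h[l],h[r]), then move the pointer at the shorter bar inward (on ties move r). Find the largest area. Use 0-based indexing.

l=0 r=11: min(2,13)*11=22 best=22 *, l++
l=1 r=11: min(14,13)*10=130 best=130 *, r--
l=1 r=10: min(14,7)*9=63 best=130, r--
l=1 r=9: min(14,4)*8=32 best=130, r--
l=1 r=8: min(14,13)*7=91 best=130, r--
l=1 r=7: min(14,9)*6=54 best=130, r--
l=1 r=6: min(14,16)*5=70 best=130, l++
l=2 r=6: min(16,16)*4=64 best=130, r--
l=2 r=5: min(16,14)*3=42 best=130, r--
l=2 r=4: min(16,11)*2=22 best=130, r--
l=2 r=3: min(16,2)*1=2 best=130, r--

max area = 130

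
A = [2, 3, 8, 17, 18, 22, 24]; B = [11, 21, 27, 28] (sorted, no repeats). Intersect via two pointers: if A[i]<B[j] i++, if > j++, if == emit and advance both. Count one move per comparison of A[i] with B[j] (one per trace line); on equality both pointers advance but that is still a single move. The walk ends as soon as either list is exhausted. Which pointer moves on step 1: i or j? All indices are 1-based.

i=1 j=1: 2<11, i++

i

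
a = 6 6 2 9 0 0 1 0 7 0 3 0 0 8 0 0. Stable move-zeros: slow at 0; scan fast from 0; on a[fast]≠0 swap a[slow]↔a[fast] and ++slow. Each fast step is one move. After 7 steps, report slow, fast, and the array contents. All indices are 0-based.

slow=5, fast=7, a=[6, 6, 2, 9, 1, 0, 0, 0, 7, 0, 3, 0, 0, 8, 0, 0]

(s=0,f=0) a[fast]=6≠0 swap→a[0]=6 → slow++,fast++
(s=1,f=1) a[fast]=6≠0 swap→a[1]=6 → slow++,fast++
(s=2,f=2) a[fast]=2≠0 swap→a[2]=2 → slow++,fast++
(s=3,f=3) a[fast]=9≠0 swap→a[3]=9 → slow++,fast++
(s=4,f=4) a[fast]=0 → fast++
(s=4,f=5) a[fast]=0 → fast++
(s=4,f=6) a[fast]=1≠0 swap→a[4]=1 → slow++,fast++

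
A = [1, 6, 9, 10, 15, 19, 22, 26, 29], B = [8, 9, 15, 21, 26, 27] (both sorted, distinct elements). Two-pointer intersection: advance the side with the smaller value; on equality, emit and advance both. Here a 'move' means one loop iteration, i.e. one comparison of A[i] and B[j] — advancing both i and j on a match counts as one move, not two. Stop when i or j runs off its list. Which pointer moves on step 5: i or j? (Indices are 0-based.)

i=0 j=0: 1<8, i++
i=1 j=0: 6<8, i++
i=2 j=0: 9>8, j++
i=2 j=1: 9==9 emit, i++,j++
i=3 j=2: 10<15, i++

i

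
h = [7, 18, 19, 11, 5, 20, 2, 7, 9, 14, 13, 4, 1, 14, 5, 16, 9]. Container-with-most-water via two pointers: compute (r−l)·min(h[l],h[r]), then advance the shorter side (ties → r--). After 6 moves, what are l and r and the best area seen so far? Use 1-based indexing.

l=2, r=12, best area=224

[1,17] min(7,9)*16=112 best=112 * → l++
[2,17] min(18,9)*15=135 best=135 * → r--
[2,16] min(18,16)*14=224 best=224 * → r--
[2,15] min(18,5)*13=65 best=224 → r--
[2,14] min(18,14)*12=168 best=224 → r--
[2,13] min(18,1)*11=11 best=224 → r--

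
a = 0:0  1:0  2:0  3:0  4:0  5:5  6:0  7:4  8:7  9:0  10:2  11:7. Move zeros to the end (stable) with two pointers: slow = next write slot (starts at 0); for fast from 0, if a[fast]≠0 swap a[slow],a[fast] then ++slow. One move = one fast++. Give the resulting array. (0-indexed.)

slow=0 fast=0: a[fast]=0, fast++
slow=0 fast=1: a[fast]=0, fast++
slow=0 fast=2: a[fast]=0, fast++
slow=0 fast=3: a[fast]=0, fast++
slow=0 fast=4: a[fast]=0, fast++
slow=0 fast=5: a[fast]=5≠0 swap→a[0]=5, slow++,fast++
slow=1 fast=6: a[fast]=0, fast++
slow=1 fast=7: a[fast]=4≠0 swap→a[1]=4, slow++,fast++
slow=2 fast=8: a[fast]=7≠0 swap→a[2]=7, slow++,fast++
slow=3 fast=9: a[fast]=0, fast++
slow=3 fast=10: a[fast]=2≠0 swap→a[3]=2, slow++,fast++
slow=4 fast=11: a[fast]=7≠0 swap→a[4]=7, slow++,fast++

[5, 4, 7, 2, 7, 0, 0, 0, 0, 0, 0, 0]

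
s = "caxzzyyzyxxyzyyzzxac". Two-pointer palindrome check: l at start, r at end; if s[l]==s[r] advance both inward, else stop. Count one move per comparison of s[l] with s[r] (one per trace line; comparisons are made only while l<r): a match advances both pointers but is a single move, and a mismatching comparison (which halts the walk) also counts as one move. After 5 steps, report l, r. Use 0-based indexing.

[0,19] 'c'=='c' → l++,r--
[1,18] 'a'=='a' → l++,r--
[2,17] 'x'=='x' → l++,r--
[3,16] 'z'=='z' → l++,r--
[4,15] 'z'=='z' → l++,r--

l=5, r=14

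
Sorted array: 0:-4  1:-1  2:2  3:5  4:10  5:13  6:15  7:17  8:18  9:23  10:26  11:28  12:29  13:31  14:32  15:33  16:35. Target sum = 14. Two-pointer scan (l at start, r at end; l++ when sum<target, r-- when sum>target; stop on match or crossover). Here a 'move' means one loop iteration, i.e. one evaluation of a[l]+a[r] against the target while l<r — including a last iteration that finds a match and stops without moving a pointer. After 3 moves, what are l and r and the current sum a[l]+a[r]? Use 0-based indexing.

l=0, r=13, sum=27

[0,16] -4+35=31 >14 → r--
[0,15] -4+33=29 >14 → r--
[0,14] -4+32=28 >14 → r--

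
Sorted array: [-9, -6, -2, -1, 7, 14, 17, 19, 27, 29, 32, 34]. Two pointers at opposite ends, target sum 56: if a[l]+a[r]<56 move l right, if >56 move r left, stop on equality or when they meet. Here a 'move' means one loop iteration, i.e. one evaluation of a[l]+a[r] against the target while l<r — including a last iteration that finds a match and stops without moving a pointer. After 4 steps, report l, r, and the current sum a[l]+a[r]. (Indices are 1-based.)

l=5, r=12, sum=41

l=1 r=12: -9+34=25 <56, l++
l=2 r=12: -6+34=28 <56, l++
l=3 r=12: -2+34=32 <56, l++
l=4 r=12: -1+34=33 <56, l++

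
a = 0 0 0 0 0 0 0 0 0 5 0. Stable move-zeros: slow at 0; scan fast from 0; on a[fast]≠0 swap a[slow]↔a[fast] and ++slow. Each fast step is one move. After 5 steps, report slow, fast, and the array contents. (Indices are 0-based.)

(s=0,f=0) a[fast]=0 → fast++
(s=0,f=1) a[fast]=0 → fast++
(s=0,f=2) a[fast]=0 → fast++
(s=0,f=3) a[fast]=0 → fast++
(s=0,f=4) a[fast]=0 → fast++

slow=0, fast=5, a=[0, 0, 0, 0, 0, 0, 0, 0, 0, 5, 0]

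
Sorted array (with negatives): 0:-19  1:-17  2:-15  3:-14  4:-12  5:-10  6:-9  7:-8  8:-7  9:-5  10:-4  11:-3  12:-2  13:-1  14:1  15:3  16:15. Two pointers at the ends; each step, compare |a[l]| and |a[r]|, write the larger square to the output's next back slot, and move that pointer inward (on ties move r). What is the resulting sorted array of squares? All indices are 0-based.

[1, 1, 4, 9, 9, 16, 25, 49, 64, 81, 100, 144, 196, 225, 225, 289, 361]

l=0 r=16: |-19|>|15| out[16]=361, l++
l=1 r=16: |-17|>|15| out[15]=289, l++
l=2 r=16: |-15|<=|15| out[14]=225, r--
l=2 r=15: |-15|>|3| out[13]=225, l++
l=3 r=15: |-14|>|3| out[12]=196, l++
l=4 r=15: |-12|>|3| out[11]=144, l++
l=5 r=15: |-10|>|3| out[10]=100, l++
l=6 r=15: |-9|>|3| out[9]=81, l++
l=7 r=15: |-8|>|3| out[8]=64, l++
l=8 r=15: |-7|>|3| out[7]=49, l++
l=9 r=15: |-5|>|3| out[6]=25, l++
l=10 r=15: |-4|>|3| out[5]=16, l++
l=11 r=15: |-3|<=|3| out[4]=9, r--
l=11 r=14: |-3|>|1| out[3]=9, l++
l=12 r=14: |-2|>|1| out[2]=4, l++
l=13 r=14: |-1|<=|1| out[1]=1, r--
l=13 r=13: |-1|<=|-1| out[0]=1, r--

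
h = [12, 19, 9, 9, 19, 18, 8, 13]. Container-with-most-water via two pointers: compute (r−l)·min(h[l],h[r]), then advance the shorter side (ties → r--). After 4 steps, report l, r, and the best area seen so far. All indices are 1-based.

l=2, r=5, best area=84

l=1 r=8: min(12,13)*7=84 best=84 *, l++
l=2 r=8: min(19,13)*6=78 best=84, r--
l=2 r=7: min(19,8)*5=40 best=84, r--
l=2 r=6: min(19,18)*4=72 best=84, r--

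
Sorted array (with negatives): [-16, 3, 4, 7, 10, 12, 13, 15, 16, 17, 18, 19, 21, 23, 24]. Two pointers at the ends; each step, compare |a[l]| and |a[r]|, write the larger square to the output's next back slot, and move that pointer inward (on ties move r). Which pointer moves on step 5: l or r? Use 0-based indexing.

[0,14] |-16|<=|24| out[14]=576 → r--
[0,13] |-16|<=|23| out[13]=529 → r--
[0,12] |-16|<=|21| out[12]=441 → r--
[0,11] |-16|<=|19| out[11]=361 → r--
[0,10] |-16|<=|18| out[10]=324 → r--

r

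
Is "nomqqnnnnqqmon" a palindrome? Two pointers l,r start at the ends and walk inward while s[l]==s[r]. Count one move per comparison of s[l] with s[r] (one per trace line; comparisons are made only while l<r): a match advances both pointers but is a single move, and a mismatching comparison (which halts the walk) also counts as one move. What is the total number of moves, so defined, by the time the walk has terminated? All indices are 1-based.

l=1 r=14: 'n'=='n', l++,r--
l=2 r=13: 'o'=='o', l++,r--
l=3 r=12: 'm'=='m', l++,r--
l=4 r=11: 'q'=='q', l++,r--
l=5 r=10: 'q'=='q', l++,r--
l=6 r=9: 'n'=='n', l++,r--
l=7 r=8: 'n'=='n', l++,r--

7 moves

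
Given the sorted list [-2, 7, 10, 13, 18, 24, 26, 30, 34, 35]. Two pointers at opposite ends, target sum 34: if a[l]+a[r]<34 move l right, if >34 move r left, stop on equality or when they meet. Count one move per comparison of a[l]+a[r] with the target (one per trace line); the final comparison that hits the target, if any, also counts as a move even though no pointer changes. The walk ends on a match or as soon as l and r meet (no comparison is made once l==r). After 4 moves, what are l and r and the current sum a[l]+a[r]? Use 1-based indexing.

l=2, r=7, sum=33

[1,10] -2+35=33 <34 → l++
[2,10] 7+35=42 >34 → r--
[2,9] 7+34=41 >34 → r--
[2,8] 7+30=37 >34 → r--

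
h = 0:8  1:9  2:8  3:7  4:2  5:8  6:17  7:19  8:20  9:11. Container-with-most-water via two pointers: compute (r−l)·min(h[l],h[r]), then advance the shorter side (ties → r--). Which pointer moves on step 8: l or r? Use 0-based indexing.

l

[0,9] min(8,11)*9=72 best=72 * → l++
[1,9] min(9,11)*8=72 best=72 → l++
[2,9] min(8,11)*7=56 best=72 → l++
[3,9] min(7,11)*6=42 best=72 → l++
[4,9] min(2,11)*5=10 best=72 → l++
[5,9] min(8,11)*4=32 best=72 → l++
[6,9] min(17,11)*3=33 best=72 → r--
[6,8] min(17,20)*2=34 best=72 → l++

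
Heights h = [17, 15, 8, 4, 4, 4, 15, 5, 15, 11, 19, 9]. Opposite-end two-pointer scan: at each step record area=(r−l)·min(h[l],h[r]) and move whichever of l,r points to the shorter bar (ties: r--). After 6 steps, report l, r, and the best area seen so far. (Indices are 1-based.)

l=6, r=11, best area=170

l=1 r=12: min(17,9)*11=99 best=99 *, r--
l=1 r=11: min(17,19)*10=170 best=170 *, l++
l=2 r=11: min(15,19)*9=135 best=170, l++
l=3 r=11: min(8,19)*8=64 best=170, l++
l=4 r=11: min(4,19)*7=28 best=170, l++
l=5 r=11: min(4,19)*6=24 best=170, l++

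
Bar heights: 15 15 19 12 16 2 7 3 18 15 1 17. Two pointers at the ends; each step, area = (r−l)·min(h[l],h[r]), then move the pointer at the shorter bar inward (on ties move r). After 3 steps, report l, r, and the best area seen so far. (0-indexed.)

[0,11] min(15,17)*11=165 best=165 * → l++
[1,11] min(15,17)*10=150 best=165 → l++
[2,11] min(19,17)*9=153 best=165 → r--

l=2, r=10, best area=165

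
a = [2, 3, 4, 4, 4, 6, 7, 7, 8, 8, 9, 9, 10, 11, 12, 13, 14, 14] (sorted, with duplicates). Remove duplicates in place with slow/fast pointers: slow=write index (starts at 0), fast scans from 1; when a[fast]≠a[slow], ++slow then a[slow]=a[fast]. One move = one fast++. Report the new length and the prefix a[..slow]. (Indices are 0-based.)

(s=0,f=1) a[fast]=3≠a[slow]=2 write a[1]=3 → slow++,fast++
(s=1,f=2) a[fast]=4≠a[slow]=3 write a[2]=4 → slow++,fast++
(s=2,f=3) a[fast]=4=a[slow] dup → fast++
(s=2,f=4) a[fast]=4=a[slow] dup → fast++
(s=2,f=5) a[fast]=6≠a[slow]=4 write a[3]=6 → slow++,fast++
(s=3,f=6) a[fast]=7≠a[slow]=6 write a[4]=7 → slow++,fast++
(s=4,f=7) a[fast]=7=a[slow] dup → fast++
(s=4,f=8) a[fast]=8≠a[slow]=7 write a[5]=8 → slow++,fast++
(s=5,f=9) a[fast]=8=a[slow] dup → fast++
(s=5,f=10) a[fast]=9≠a[slow]=8 write a[6]=9 → slow++,fast++
(s=6,f=11) a[fast]=9=a[slow] dup → fast++
(s=6,f=12) a[fast]=10≠a[slow]=9 write a[7]=10 → slow++,fast++
(s=7,f=13) a[fast]=11≠a[slow]=10 write a[8]=11 → slow++,fast++
(s=8,f=14) a[fast]=12≠a[slow]=11 write a[9]=12 → slow++,fast++
(s=9,f=15) a[fast]=13≠a[slow]=12 write a[10]=13 → slow++,fast++
(s=10,f=16) a[fast]=14≠a[slow]=13 write a[11]=14 → slow++,fast++
(s=11,f=17) a[fast]=14=a[slow] dup → fast++

length 12; prefix = [2, 3, 4, 6, 7, 8, 9, 10, 11, 12, 13, 14]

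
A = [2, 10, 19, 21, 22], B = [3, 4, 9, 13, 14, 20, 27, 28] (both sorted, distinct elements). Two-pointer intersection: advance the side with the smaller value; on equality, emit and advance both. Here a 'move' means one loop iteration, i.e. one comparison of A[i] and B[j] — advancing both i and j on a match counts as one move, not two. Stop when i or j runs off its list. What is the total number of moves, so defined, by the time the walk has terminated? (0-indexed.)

11 moves

i=0 j=0: 2<3, i++
i=1 j=0: 10>3, j++
i=1 j=1: 10>4, j++
i=1 j=2: 10>9, j++
i=1 j=3: 10<13, i++
i=2 j=3: 19>13, j++
i=2 j=4: 19>14, j++
i=2 j=5: 19<20, i++
i=3 j=5: 21>20, j++
i=3 j=6: 21<27, i++
i=4 j=6: 22<27, i++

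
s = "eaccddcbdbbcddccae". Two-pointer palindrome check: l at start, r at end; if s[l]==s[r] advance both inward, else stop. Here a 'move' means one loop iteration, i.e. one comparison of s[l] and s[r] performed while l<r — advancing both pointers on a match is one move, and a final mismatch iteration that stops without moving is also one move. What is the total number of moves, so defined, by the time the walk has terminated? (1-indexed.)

9 moves

[1,18] 'e'=='e' → l++,r--
[2,17] 'a'=='a' → l++,r--
[3,16] 'c'=='c' → l++,r--
[4,15] 'c'=='c' → l++,r--
[5,14] 'd'=='d' → l++,r--
[6,13] 'd'=='d' → l++,r--
[7,12] 'c'=='c' → l++,r--
[8,11] 'b'=='b' → l++,r--
[9,10] 'd'!='b' → stop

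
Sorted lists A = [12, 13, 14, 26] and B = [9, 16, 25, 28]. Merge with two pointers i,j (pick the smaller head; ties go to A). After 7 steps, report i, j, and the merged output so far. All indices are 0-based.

i=0 j=0: A[i]=12>B[j]=9 take 9, j++
i=0 j=1: A[i]=12<=B[j]=16 take 12, i++
i=1 j=1: A[i]=13<=B[j]=16 take 13, i++
i=2 j=1: A[i]=14<=B[j]=16 take 14, i++
i=3 j=1: A[i]=26>B[j]=16 take 16, j++
i=3 j=2: A[i]=26>B[j]=25 take 25, j++
i=3 j=3: A[i]=26<=B[j]=28 take 26, i++

i=4, j=3, merged so far=[9, 12, 13, 14, 16, 25, 26]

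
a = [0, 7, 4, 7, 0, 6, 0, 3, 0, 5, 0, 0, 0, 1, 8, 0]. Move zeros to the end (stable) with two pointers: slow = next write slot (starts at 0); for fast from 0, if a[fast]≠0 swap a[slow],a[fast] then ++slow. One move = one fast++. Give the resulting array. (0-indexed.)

slow=0 fast=0: a[fast]=0, fast++
slow=0 fast=1: a[fast]=7≠0 swap→a[0]=7, slow++,fast++
slow=1 fast=2: a[fast]=4≠0 swap→a[1]=4, slow++,fast++
slow=2 fast=3: a[fast]=7≠0 swap→a[2]=7, slow++,fast++
slow=3 fast=4: a[fast]=0, fast++
slow=3 fast=5: a[fast]=6≠0 swap→a[3]=6, slow++,fast++
slow=4 fast=6: a[fast]=0, fast++
slow=4 fast=7: a[fast]=3≠0 swap→a[4]=3, slow++,fast++
slow=5 fast=8: a[fast]=0, fast++
slow=5 fast=9: a[fast]=5≠0 swap→a[5]=5, slow++,fast++
slow=6 fast=10: a[fast]=0, fast++
slow=6 fast=11: a[fast]=0, fast++
slow=6 fast=12: a[fast]=0, fast++
slow=6 fast=13: a[fast]=1≠0 swap→a[6]=1, slow++,fast++
slow=7 fast=14: a[fast]=8≠0 swap→a[7]=8, slow++,fast++
slow=8 fast=15: a[fast]=0, fast++

[7, 4, 7, 6, 3, 5, 1, 8, 0, 0, 0, 0, 0, 0, 0, 0]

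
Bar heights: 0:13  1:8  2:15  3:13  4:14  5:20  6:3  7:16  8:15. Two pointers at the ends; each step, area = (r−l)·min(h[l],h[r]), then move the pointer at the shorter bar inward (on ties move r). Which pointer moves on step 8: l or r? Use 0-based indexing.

r

[0,8] min(13,15)*8=104 best=104 * → l++
[1,8] min(8,15)*7=56 best=104 → l++
[2,8] min(15,15)*6=90 best=104 → r--
[2,7] min(15,16)*5=75 best=104 → l++
[3,7] min(13,16)*4=52 best=104 → l++
[4,7] min(14,16)*3=42 best=104 → l++
[5,7] min(20,16)*2=32 best=104 → r--
[5,6] min(20,3)*1=3 best=104 → r--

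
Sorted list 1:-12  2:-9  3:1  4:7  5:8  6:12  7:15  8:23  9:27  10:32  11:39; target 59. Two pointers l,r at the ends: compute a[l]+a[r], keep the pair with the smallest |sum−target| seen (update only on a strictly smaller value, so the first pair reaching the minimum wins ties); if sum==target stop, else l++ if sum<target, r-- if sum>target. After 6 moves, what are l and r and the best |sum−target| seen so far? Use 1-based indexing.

[1,11] -12+39=27 d=32 * → l++
[2,11] -9+39=30 d=29 * → l++
[3,11] 1+39=40 d=19 * → l++
[4,11] 7+39=46 d=13 * → l++
[5,11] 8+39=47 d=12 * → l++
[6,11] 12+39=51 d=8 * → l++

l=7, r=11, best |Δ|=8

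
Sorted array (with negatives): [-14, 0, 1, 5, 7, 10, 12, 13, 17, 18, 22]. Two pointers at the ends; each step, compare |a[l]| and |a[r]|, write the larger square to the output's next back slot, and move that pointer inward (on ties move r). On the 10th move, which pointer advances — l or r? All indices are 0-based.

r

[0,10] |-14|<=|22| out[10]=484 → r--
[0,9] |-14|<=|18| out[9]=324 → r--
[0,8] |-14|<=|17| out[8]=289 → r--
[0,7] |-14|>|13| out[7]=196 → l++
[1,7] |0|<=|13| out[6]=169 → r--
[1,6] |0|<=|12| out[5]=144 → r--
[1,5] |0|<=|10| out[4]=100 → r--
[1,4] |0|<=|7| out[3]=49 → r--
[1,3] |0|<=|5| out[2]=25 → r--
[1,2] |0|<=|1| out[1]=1 → r--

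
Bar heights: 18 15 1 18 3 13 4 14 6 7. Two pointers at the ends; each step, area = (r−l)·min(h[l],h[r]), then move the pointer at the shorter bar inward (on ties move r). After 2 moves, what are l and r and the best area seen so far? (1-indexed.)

l=1, r=8, best area=63

[1,10] min(18,7)*9=63 best=63 * → r--
[1,9] min(18,6)*8=48 best=63 → r--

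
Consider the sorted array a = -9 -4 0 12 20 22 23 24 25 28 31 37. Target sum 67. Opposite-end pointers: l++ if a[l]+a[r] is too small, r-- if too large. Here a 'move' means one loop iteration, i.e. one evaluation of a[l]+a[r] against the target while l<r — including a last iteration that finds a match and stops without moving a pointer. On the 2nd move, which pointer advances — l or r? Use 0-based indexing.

l=0 r=11: -9+37=28 <67, l++
l=1 r=11: -4+37=33 <67, l++

l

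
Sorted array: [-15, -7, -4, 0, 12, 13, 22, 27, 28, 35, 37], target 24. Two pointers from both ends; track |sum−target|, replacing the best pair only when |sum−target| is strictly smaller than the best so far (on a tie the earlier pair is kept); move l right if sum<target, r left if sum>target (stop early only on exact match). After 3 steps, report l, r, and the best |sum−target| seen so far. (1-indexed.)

l=1 r=11: -15+37=22 d=2 *, l++
l=2 r=11: -7+37=30 d=6, r--
l=2 r=10: -7+35=28 d=4, r--

l=2, r=9, best |Δ|=2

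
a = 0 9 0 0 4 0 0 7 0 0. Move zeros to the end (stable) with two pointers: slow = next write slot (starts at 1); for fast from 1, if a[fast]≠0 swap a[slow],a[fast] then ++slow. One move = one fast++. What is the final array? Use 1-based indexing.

[9, 4, 7, 0, 0, 0, 0, 0, 0, 0]

slow=1 fast=1: a[fast]=0, fast++
slow=1 fast=2: a[fast]=9≠0 swap→a[1]=9, slow++,fast++
slow=2 fast=3: a[fast]=0, fast++
slow=2 fast=4: a[fast]=0, fast++
slow=2 fast=5: a[fast]=4≠0 swap→a[2]=4, slow++,fast++
slow=3 fast=6: a[fast]=0, fast++
slow=3 fast=7: a[fast]=0, fast++
slow=3 fast=8: a[fast]=7≠0 swap→a[3]=7, slow++,fast++
slow=4 fast=9: a[fast]=0, fast++
slow=4 fast=10: a[fast]=0, fast++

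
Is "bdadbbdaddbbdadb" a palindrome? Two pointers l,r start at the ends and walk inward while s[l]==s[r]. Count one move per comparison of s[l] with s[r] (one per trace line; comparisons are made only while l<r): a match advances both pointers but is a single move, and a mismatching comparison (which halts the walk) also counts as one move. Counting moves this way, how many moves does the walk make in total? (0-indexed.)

l=0 r=15: 'b'=='b', l++,r--
l=1 r=14: 'd'=='d', l++,r--
l=2 r=13: 'a'=='a', l++,r--
l=3 r=12: 'd'=='d', l++,r--
l=4 r=11: 'b'=='b', l++,r--
l=5 r=10: 'b'=='b', l++,r--
l=6 r=9: 'd'=='d', l++,r--
l=7 r=8: 'a'!='d', stop

8 moves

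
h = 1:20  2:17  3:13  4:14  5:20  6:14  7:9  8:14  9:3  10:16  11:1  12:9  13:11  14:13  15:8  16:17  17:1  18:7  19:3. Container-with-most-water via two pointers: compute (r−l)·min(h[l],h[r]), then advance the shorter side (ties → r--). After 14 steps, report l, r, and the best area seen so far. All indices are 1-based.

l=1, r=5, best area=255

[1,19] min(20,3)*18=54 best=54 * → r--
[1,18] min(20,7)*17=119 best=119 * → r--
[1,17] min(20,1)*16=16 best=119 → r--
[1,16] min(20,17)*15=255 best=255 * → r--
[1,15] min(20,8)*14=112 best=255 → r--
[1,14] min(20,13)*13=169 best=255 → r--
[1,13] min(20,11)*12=132 best=255 → r--
[1,12] min(20,9)*11=99 best=255 → r--
[1,11] min(20,1)*10=10 best=255 → r--
[1,10] min(20,16)*9=144 best=255 → r--
[1,9] min(20,3)*8=24 best=255 → r--
[1,8] min(20,14)*7=98 best=255 → r--
[1,7] min(20,9)*6=54 best=255 → r--
[1,6] min(20,14)*5=70 best=255 → r--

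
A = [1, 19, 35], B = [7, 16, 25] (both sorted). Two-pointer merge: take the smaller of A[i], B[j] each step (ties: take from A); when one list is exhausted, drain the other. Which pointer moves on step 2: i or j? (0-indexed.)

j

i=0 j=0: A[i]=1<=B[j]=7 take 1, i++
i=1 j=0: A[i]=19>B[j]=7 take 7, j++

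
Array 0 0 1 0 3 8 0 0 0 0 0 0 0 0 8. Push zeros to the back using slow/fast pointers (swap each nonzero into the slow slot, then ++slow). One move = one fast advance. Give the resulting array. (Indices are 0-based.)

slow=0 fast=0: a[fast]=0, fast++
slow=0 fast=1: a[fast]=0, fast++
slow=0 fast=2: a[fast]=1≠0 swap→a[0]=1, slow++,fast++
slow=1 fast=3: a[fast]=0, fast++
slow=1 fast=4: a[fast]=3≠0 swap→a[1]=3, slow++,fast++
slow=2 fast=5: a[fast]=8≠0 swap→a[2]=8, slow++,fast++
slow=3 fast=6: a[fast]=0, fast++
slow=3 fast=7: a[fast]=0, fast++
slow=3 fast=8: a[fast]=0, fast++
slow=3 fast=9: a[fast]=0, fast++
slow=3 fast=10: a[fast]=0, fast++
slow=3 fast=11: a[fast]=0, fast++
slow=3 fast=12: a[fast]=0, fast++
slow=3 fast=13: a[fast]=0, fast++
slow=3 fast=14: a[fast]=8≠0 swap→a[3]=8, slow++,fast++

[1, 3, 8, 8, 0, 0, 0, 0, 0, 0, 0, 0, 0, 0, 0]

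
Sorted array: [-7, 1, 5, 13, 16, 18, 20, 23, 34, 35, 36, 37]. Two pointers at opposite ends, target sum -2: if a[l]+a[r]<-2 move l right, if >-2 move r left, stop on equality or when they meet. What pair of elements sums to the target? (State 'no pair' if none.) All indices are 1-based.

[1,12] -7+37=30 >-2 → r--
[1,11] -7+36=29 >-2 → r--
[1,10] -7+35=28 >-2 → r--
[1,9] -7+34=27 >-2 → r--
[1,8] -7+23=16 >-2 → r--
[1,7] -7+20=13 >-2 → r--
[1,6] -7+18=11 >-2 → r--
[1,5] -7+16=9 >-2 → r--
[1,4] -7+13=6 >-2 → r--
[1,3] -7+5=-2 → found

(-7, 5)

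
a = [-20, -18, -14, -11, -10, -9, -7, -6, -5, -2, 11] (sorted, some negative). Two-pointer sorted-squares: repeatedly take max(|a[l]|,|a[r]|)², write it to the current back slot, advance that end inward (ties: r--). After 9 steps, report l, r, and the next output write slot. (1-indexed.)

l=9, r=10, next write slot=2

l=1 r=11: |-20|>|11| out[11]=400, l++
l=2 r=11: |-18|>|11| out[10]=324, l++
l=3 r=11: |-14|>|11| out[9]=196, l++
l=4 r=11: |-11|<=|11| out[8]=121, r--
l=4 r=10: |-11|>|-2| out[7]=121, l++
l=5 r=10: |-10|>|-2| out[6]=100, l++
l=6 r=10: |-9|>|-2| out[5]=81, l++
l=7 r=10: |-7|>|-2| out[4]=49, l++
l=8 r=10: |-6|>|-2| out[3]=36, l++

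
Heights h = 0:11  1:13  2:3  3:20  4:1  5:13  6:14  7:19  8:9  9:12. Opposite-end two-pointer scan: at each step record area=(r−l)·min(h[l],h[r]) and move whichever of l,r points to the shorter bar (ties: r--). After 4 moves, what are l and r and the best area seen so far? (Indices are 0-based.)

l=2, r=7, best area=99

[0,9] min(11,12)*9=99 best=99 * → l++
[1,9] min(13,12)*8=96 best=99 → r--
[1,8] min(13,9)*7=63 best=99 → r--
[1,7] min(13,19)*6=78 best=99 → l++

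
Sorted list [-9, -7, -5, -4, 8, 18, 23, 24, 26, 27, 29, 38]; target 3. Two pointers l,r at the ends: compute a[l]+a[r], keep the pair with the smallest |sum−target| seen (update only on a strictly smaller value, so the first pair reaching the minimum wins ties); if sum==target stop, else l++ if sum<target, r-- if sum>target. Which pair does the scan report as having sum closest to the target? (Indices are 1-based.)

pair (-5, 8) with sum 3 (|Δ|=0)

l=1 r=12: -9+38=29 d=26 *, r--
l=1 r=11: -9+29=20 d=17 *, r--
l=1 r=10: -9+27=18 d=15 *, r--
l=1 r=9: -9+26=17 d=14 *, r--
l=1 r=8: -9+24=15 d=12 *, r--
l=1 r=7: -9+23=14 d=11 *, r--
l=1 r=6: -9+18=9 d=6 *, r--
l=1 r=5: -9+8=-1 d=4 *, l++
l=2 r=5: -7+8=1 d=2 *, l++
l=3 r=5: -5+8=3 d=0 *, stop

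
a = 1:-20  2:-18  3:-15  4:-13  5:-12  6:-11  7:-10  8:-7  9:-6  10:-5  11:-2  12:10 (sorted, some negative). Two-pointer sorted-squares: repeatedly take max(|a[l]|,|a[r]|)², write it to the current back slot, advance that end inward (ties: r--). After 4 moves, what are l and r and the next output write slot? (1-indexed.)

[1,12] |-20|>|10| out[12]=400 → l++
[2,12] |-18|>|10| out[11]=324 → l++
[3,12] |-15|>|10| out[10]=225 → l++
[4,12] |-13|>|10| out[9]=169 → l++

l=5, r=12, next write slot=8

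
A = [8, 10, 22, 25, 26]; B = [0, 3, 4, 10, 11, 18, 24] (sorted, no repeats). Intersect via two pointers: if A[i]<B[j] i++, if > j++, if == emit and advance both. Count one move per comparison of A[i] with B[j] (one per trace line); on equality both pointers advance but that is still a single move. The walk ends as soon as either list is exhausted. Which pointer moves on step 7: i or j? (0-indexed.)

[i=0,j=0] 8>0 → j++
[i=0,j=1] 8>3 → j++
[i=0,j=2] 8>4 → j++
[i=0,j=3] 8<10 → i++
[i=1,j=3] 10==10 emit → i++,j++
[i=2,j=4] 22>11 → j++
[i=2,j=5] 22>18 → j++

j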